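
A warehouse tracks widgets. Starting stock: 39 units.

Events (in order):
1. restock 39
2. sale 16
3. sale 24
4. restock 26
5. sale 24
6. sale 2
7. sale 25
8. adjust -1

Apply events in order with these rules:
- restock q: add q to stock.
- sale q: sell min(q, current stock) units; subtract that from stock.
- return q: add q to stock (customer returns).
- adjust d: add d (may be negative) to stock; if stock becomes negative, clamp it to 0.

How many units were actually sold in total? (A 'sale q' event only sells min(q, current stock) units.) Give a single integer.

Answer: 91

Derivation:
Processing events:
Start: stock = 39
  Event 1 (restock 39): 39 + 39 = 78
  Event 2 (sale 16): sell min(16,78)=16. stock: 78 - 16 = 62. total_sold = 16
  Event 3 (sale 24): sell min(24,62)=24. stock: 62 - 24 = 38. total_sold = 40
  Event 4 (restock 26): 38 + 26 = 64
  Event 5 (sale 24): sell min(24,64)=24. stock: 64 - 24 = 40. total_sold = 64
  Event 6 (sale 2): sell min(2,40)=2. stock: 40 - 2 = 38. total_sold = 66
  Event 7 (sale 25): sell min(25,38)=25. stock: 38 - 25 = 13. total_sold = 91
  Event 8 (adjust -1): 13 + -1 = 12
Final: stock = 12, total_sold = 91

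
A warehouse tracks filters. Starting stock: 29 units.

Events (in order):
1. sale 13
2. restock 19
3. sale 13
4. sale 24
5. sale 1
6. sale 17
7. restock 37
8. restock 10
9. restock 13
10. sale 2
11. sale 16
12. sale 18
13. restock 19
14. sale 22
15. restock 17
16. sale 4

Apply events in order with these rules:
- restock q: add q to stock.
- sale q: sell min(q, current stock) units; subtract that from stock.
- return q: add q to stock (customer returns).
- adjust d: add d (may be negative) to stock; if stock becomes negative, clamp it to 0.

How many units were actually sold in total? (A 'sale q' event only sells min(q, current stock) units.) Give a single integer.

Processing events:
Start: stock = 29
  Event 1 (sale 13): sell min(13,29)=13. stock: 29 - 13 = 16. total_sold = 13
  Event 2 (restock 19): 16 + 19 = 35
  Event 3 (sale 13): sell min(13,35)=13. stock: 35 - 13 = 22. total_sold = 26
  Event 4 (sale 24): sell min(24,22)=22. stock: 22 - 22 = 0. total_sold = 48
  Event 5 (sale 1): sell min(1,0)=0. stock: 0 - 0 = 0. total_sold = 48
  Event 6 (sale 17): sell min(17,0)=0. stock: 0 - 0 = 0. total_sold = 48
  Event 7 (restock 37): 0 + 37 = 37
  Event 8 (restock 10): 37 + 10 = 47
  Event 9 (restock 13): 47 + 13 = 60
  Event 10 (sale 2): sell min(2,60)=2. stock: 60 - 2 = 58. total_sold = 50
  Event 11 (sale 16): sell min(16,58)=16. stock: 58 - 16 = 42. total_sold = 66
  Event 12 (sale 18): sell min(18,42)=18. stock: 42 - 18 = 24. total_sold = 84
  Event 13 (restock 19): 24 + 19 = 43
  Event 14 (sale 22): sell min(22,43)=22. stock: 43 - 22 = 21. total_sold = 106
  Event 15 (restock 17): 21 + 17 = 38
  Event 16 (sale 4): sell min(4,38)=4. stock: 38 - 4 = 34. total_sold = 110
Final: stock = 34, total_sold = 110

Answer: 110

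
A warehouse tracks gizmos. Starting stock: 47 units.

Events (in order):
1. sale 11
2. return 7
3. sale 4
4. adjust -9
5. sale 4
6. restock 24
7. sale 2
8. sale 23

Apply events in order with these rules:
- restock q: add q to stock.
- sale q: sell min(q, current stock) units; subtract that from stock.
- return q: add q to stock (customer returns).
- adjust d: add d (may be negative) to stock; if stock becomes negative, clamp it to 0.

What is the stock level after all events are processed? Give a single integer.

Processing events:
Start: stock = 47
  Event 1 (sale 11): sell min(11,47)=11. stock: 47 - 11 = 36. total_sold = 11
  Event 2 (return 7): 36 + 7 = 43
  Event 3 (sale 4): sell min(4,43)=4. stock: 43 - 4 = 39. total_sold = 15
  Event 4 (adjust -9): 39 + -9 = 30
  Event 5 (sale 4): sell min(4,30)=4. stock: 30 - 4 = 26. total_sold = 19
  Event 6 (restock 24): 26 + 24 = 50
  Event 7 (sale 2): sell min(2,50)=2. stock: 50 - 2 = 48. total_sold = 21
  Event 8 (sale 23): sell min(23,48)=23. stock: 48 - 23 = 25. total_sold = 44
Final: stock = 25, total_sold = 44

Answer: 25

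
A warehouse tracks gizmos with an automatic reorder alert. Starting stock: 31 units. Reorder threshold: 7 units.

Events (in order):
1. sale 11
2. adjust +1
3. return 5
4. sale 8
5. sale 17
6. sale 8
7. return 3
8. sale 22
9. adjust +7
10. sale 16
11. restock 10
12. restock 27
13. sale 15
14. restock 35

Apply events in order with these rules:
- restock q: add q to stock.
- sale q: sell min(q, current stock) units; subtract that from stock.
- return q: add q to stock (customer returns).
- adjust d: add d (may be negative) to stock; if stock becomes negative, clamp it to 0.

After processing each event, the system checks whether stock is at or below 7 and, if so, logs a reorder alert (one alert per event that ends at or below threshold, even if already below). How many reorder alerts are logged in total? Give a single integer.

Answer: 6

Derivation:
Processing events:
Start: stock = 31
  Event 1 (sale 11): sell min(11,31)=11. stock: 31 - 11 = 20. total_sold = 11
  Event 2 (adjust +1): 20 + 1 = 21
  Event 3 (return 5): 21 + 5 = 26
  Event 4 (sale 8): sell min(8,26)=8. stock: 26 - 8 = 18. total_sold = 19
  Event 5 (sale 17): sell min(17,18)=17. stock: 18 - 17 = 1. total_sold = 36
  Event 6 (sale 8): sell min(8,1)=1. stock: 1 - 1 = 0. total_sold = 37
  Event 7 (return 3): 0 + 3 = 3
  Event 8 (sale 22): sell min(22,3)=3. stock: 3 - 3 = 0. total_sold = 40
  Event 9 (adjust +7): 0 + 7 = 7
  Event 10 (sale 16): sell min(16,7)=7. stock: 7 - 7 = 0. total_sold = 47
  Event 11 (restock 10): 0 + 10 = 10
  Event 12 (restock 27): 10 + 27 = 37
  Event 13 (sale 15): sell min(15,37)=15. stock: 37 - 15 = 22. total_sold = 62
  Event 14 (restock 35): 22 + 35 = 57
Final: stock = 57, total_sold = 62

Checking against threshold 7:
  After event 1: stock=20 > 7
  After event 2: stock=21 > 7
  After event 3: stock=26 > 7
  After event 4: stock=18 > 7
  After event 5: stock=1 <= 7 -> ALERT
  After event 6: stock=0 <= 7 -> ALERT
  After event 7: stock=3 <= 7 -> ALERT
  After event 8: stock=0 <= 7 -> ALERT
  After event 9: stock=7 <= 7 -> ALERT
  After event 10: stock=0 <= 7 -> ALERT
  After event 11: stock=10 > 7
  After event 12: stock=37 > 7
  After event 13: stock=22 > 7
  After event 14: stock=57 > 7
Alert events: [5, 6, 7, 8, 9, 10]. Count = 6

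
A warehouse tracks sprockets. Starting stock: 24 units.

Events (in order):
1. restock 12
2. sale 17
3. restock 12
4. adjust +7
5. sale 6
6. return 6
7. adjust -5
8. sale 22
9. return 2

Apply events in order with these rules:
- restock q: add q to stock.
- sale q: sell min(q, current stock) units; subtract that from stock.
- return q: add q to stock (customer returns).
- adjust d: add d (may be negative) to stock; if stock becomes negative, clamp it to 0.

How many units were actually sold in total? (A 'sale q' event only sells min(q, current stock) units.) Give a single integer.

Processing events:
Start: stock = 24
  Event 1 (restock 12): 24 + 12 = 36
  Event 2 (sale 17): sell min(17,36)=17. stock: 36 - 17 = 19. total_sold = 17
  Event 3 (restock 12): 19 + 12 = 31
  Event 4 (adjust +7): 31 + 7 = 38
  Event 5 (sale 6): sell min(6,38)=6. stock: 38 - 6 = 32. total_sold = 23
  Event 6 (return 6): 32 + 6 = 38
  Event 7 (adjust -5): 38 + -5 = 33
  Event 8 (sale 22): sell min(22,33)=22. stock: 33 - 22 = 11. total_sold = 45
  Event 9 (return 2): 11 + 2 = 13
Final: stock = 13, total_sold = 45

Answer: 45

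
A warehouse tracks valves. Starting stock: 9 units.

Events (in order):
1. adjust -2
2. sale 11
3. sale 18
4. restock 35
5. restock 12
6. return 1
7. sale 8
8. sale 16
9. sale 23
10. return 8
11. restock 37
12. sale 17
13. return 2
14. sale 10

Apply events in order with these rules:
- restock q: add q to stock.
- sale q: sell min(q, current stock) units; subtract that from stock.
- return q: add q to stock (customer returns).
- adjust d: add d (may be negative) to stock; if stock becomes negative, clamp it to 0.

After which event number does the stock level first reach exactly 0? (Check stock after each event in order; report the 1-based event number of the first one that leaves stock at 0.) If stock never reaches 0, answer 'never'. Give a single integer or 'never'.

Answer: 2

Derivation:
Processing events:
Start: stock = 9
  Event 1 (adjust -2): 9 + -2 = 7
  Event 2 (sale 11): sell min(11,7)=7. stock: 7 - 7 = 0. total_sold = 7
  Event 3 (sale 18): sell min(18,0)=0. stock: 0 - 0 = 0. total_sold = 7
  Event 4 (restock 35): 0 + 35 = 35
  Event 5 (restock 12): 35 + 12 = 47
  Event 6 (return 1): 47 + 1 = 48
  Event 7 (sale 8): sell min(8,48)=8. stock: 48 - 8 = 40. total_sold = 15
  Event 8 (sale 16): sell min(16,40)=16. stock: 40 - 16 = 24. total_sold = 31
  Event 9 (sale 23): sell min(23,24)=23. stock: 24 - 23 = 1. total_sold = 54
  Event 10 (return 8): 1 + 8 = 9
  Event 11 (restock 37): 9 + 37 = 46
  Event 12 (sale 17): sell min(17,46)=17. stock: 46 - 17 = 29. total_sold = 71
  Event 13 (return 2): 29 + 2 = 31
  Event 14 (sale 10): sell min(10,31)=10. stock: 31 - 10 = 21. total_sold = 81
Final: stock = 21, total_sold = 81

First zero at event 2.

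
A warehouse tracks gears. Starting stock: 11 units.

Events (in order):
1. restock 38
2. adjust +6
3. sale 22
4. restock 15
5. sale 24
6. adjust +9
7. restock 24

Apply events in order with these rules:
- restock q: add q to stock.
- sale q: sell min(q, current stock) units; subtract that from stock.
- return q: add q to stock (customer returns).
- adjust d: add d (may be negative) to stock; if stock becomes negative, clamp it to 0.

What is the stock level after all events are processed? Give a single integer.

Answer: 57

Derivation:
Processing events:
Start: stock = 11
  Event 1 (restock 38): 11 + 38 = 49
  Event 2 (adjust +6): 49 + 6 = 55
  Event 3 (sale 22): sell min(22,55)=22. stock: 55 - 22 = 33. total_sold = 22
  Event 4 (restock 15): 33 + 15 = 48
  Event 5 (sale 24): sell min(24,48)=24. stock: 48 - 24 = 24. total_sold = 46
  Event 6 (adjust +9): 24 + 9 = 33
  Event 7 (restock 24): 33 + 24 = 57
Final: stock = 57, total_sold = 46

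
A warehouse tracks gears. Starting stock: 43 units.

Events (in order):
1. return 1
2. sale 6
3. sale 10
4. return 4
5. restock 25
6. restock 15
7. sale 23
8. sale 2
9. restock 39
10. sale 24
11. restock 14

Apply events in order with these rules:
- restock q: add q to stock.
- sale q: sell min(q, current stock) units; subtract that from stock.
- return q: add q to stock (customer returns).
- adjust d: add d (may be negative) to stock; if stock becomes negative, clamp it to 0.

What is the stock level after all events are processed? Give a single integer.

Answer: 76

Derivation:
Processing events:
Start: stock = 43
  Event 1 (return 1): 43 + 1 = 44
  Event 2 (sale 6): sell min(6,44)=6. stock: 44 - 6 = 38. total_sold = 6
  Event 3 (sale 10): sell min(10,38)=10. stock: 38 - 10 = 28. total_sold = 16
  Event 4 (return 4): 28 + 4 = 32
  Event 5 (restock 25): 32 + 25 = 57
  Event 6 (restock 15): 57 + 15 = 72
  Event 7 (sale 23): sell min(23,72)=23. stock: 72 - 23 = 49. total_sold = 39
  Event 8 (sale 2): sell min(2,49)=2. stock: 49 - 2 = 47. total_sold = 41
  Event 9 (restock 39): 47 + 39 = 86
  Event 10 (sale 24): sell min(24,86)=24. stock: 86 - 24 = 62. total_sold = 65
  Event 11 (restock 14): 62 + 14 = 76
Final: stock = 76, total_sold = 65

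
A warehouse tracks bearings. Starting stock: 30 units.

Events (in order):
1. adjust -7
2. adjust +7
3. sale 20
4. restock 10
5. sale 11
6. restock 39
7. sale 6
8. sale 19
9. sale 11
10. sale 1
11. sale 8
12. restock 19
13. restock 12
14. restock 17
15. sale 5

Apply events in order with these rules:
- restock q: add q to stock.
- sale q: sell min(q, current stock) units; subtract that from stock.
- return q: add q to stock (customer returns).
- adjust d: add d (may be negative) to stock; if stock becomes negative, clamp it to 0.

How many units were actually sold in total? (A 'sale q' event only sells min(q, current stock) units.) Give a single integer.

Answer: 81

Derivation:
Processing events:
Start: stock = 30
  Event 1 (adjust -7): 30 + -7 = 23
  Event 2 (adjust +7): 23 + 7 = 30
  Event 3 (sale 20): sell min(20,30)=20. stock: 30 - 20 = 10. total_sold = 20
  Event 4 (restock 10): 10 + 10 = 20
  Event 5 (sale 11): sell min(11,20)=11. stock: 20 - 11 = 9. total_sold = 31
  Event 6 (restock 39): 9 + 39 = 48
  Event 7 (sale 6): sell min(6,48)=6. stock: 48 - 6 = 42. total_sold = 37
  Event 8 (sale 19): sell min(19,42)=19. stock: 42 - 19 = 23. total_sold = 56
  Event 9 (sale 11): sell min(11,23)=11. stock: 23 - 11 = 12. total_sold = 67
  Event 10 (sale 1): sell min(1,12)=1. stock: 12 - 1 = 11. total_sold = 68
  Event 11 (sale 8): sell min(8,11)=8. stock: 11 - 8 = 3. total_sold = 76
  Event 12 (restock 19): 3 + 19 = 22
  Event 13 (restock 12): 22 + 12 = 34
  Event 14 (restock 17): 34 + 17 = 51
  Event 15 (sale 5): sell min(5,51)=5. stock: 51 - 5 = 46. total_sold = 81
Final: stock = 46, total_sold = 81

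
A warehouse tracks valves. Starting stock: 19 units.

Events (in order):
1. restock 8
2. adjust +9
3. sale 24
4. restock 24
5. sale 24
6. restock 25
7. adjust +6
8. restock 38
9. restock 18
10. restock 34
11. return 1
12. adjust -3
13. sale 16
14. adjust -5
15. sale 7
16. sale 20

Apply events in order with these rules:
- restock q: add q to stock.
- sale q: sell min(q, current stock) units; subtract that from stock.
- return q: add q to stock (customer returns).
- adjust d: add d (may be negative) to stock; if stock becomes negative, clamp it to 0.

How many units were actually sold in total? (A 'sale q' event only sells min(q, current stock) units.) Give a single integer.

Processing events:
Start: stock = 19
  Event 1 (restock 8): 19 + 8 = 27
  Event 2 (adjust +9): 27 + 9 = 36
  Event 3 (sale 24): sell min(24,36)=24. stock: 36 - 24 = 12. total_sold = 24
  Event 4 (restock 24): 12 + 24 = 36
  Event 5 (sale 24): sell min(24,36)=24. stock: 36 - 24 = 12. total_sold = 48
  Event 6 (restock 25): 12 + 25 = 37
  Event 7 (adjust +6): 37 + 6 = 43
  Event 8 (restock 38): 43 + 38 = 81
  Event 9 (restock 18): 81 + 18 = 99
  Event 10 (restock 34): 99 + 34 = 133
  Event 11 (return 1): 133 + 1 = 134
  Event 12 (adjust -3): 134 + -3 = 131
  Event 13 (sale 16): sell min(16,131)=16. stock: 131 - 16 = 115. total_sold = 64
  Event 14 (adjust -5): 115 + -5 = 110
  Event 15 (sale 7): sell min(7,110)=7. stock: 110 - 7 = 103. total_sold = 71
  Event 16 (sale 20): sell min(20,103)=20. stock: 103 - 20 = 83. total_sold = 91
Final: stock = 83, total_sold = 91

Answer: 91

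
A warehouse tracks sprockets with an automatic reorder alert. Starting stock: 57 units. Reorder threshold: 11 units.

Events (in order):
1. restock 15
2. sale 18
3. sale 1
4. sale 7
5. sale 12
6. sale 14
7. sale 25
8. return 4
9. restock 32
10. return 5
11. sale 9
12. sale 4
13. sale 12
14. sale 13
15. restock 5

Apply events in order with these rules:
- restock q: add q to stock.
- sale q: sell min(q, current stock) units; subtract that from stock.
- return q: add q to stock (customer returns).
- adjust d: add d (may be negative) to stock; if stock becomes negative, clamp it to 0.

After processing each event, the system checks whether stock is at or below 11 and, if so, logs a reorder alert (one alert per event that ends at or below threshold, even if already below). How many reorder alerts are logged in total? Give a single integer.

Processing events:
Start: stock = 57
  Event 1 (restock 15): 57 + 15 = 72
  Event 2 (sale 18): sell min(18,72)=18. stock: 72 - 18 = 54. total_sold = 18
  Event 3 (sale 1): sell min(1,54)=1. stock: 54 - 1 = 53. total_sold = 19
  Event 4 (sale 7): sell min(7,53)=7. stock: 53 - 7 = 46. total_sold = 26
  Event 5 (sale 12): sell min(12,46)=12. stock: 46 - 12 = 34. total_sold = 38
  Event 6 (sale 14): sell min(14,34)=14. stock: 34 - 14 = 20. total_sold = 52
  Event 7 (sale 25): sell min(25,20)=20. stock: 20 - 20 = 0. total_sold = 72
  Event 8 (return 4): 0 + 4 = 4
  Event 9 (restock 32): 4 + 32 = 36
  Event 10 (return 5): 36 + 5 = 41
  Event 11 (sale 9): sell min(9,41)=9. stock: 41 - 9 = 32. total_sold = 81
  Event 12 (sale 4): sell min(4,32)=4. stock: 32 - 4 = 28. total_sold = 85
  Event 13 (sale 12): sell min(12,28)=12. stock: 28 - 12 = 16. total_sold = 97
  Event 14 (sale 13): sell min(13,16)=13. stock: 16 - 13 = 3. total_sold = 110
  Event 15 (restock 5): 3 + 5 = 8
Final: stock = 8, total_sold = 110

Checking against threshold 11:
  After event 1: stock=72 > 11
  After event 2: stock=54 > 11
  After event 3: stock=53 > 11
  After event 4: stock=46 > 11
  After event 5: stock=34 > 11
  After event 6: stock=20 > 11
  After event 7: stock=0 <= 11 -> ALERT
  After event 8: stock=4 <= 11 -> ALERT
  After event 9: stock=36 > 11
  After event 10: stock=41 > 11
  After event 11: stock=32 > 11
  After event 12: stock=28 > 11
  After event 13: stock=16 > 11
  After event 14: stock=3 <= 11 -> ALERT
  After event 15: stock=8 <= 11 -> ALERT
Alert events: [7, 8, 14, 15]. Count = 4

Answer: 4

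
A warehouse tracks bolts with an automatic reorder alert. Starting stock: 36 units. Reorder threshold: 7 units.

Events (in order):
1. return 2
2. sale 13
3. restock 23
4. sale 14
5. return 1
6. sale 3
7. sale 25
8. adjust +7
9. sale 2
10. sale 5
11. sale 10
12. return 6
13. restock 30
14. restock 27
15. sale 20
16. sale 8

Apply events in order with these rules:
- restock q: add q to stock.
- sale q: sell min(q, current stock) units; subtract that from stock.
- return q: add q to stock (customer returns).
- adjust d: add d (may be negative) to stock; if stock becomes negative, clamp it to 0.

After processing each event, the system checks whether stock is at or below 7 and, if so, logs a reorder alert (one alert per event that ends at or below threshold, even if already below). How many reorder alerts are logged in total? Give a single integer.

Answer: 4

Derivation:
Processing events:
Start: stock = 36
  Event 1 (return 2): 36 + 2 = 38
  Event 2 (sale 13): sell min(13,38)=13. stock: 38 - 13 = 25. total_sold = 13
  Event 3 (restock 23): 25 + 23 = 48
  Event 4 (sale 14): sell min(14,48)=14. stock: 48 - 14 = 34. total_sold = 27
  Event 5 (return 1): 34 + 1 = 35
  Event 6 (sale 3): sell min(3,35)=3. stock: 35 - 3 = 32. total_sold = 30
  Event 7 (sale 25): sell min(25,32)=25. stock: 32 - 25 = 7. total_sold = 55
  Event 8 (adjust +7): 7 + 7 = 14
  Event 9 (sale 2): sell min(2,14)=2. stock: 14 - 2 = 12. total_sold = 57
  Event 10 (sale 5): sell min(5,12)=5. stock: 12 - 5 = 7. total_sold = 62
  Event 11 (sale 10): sell min(10,7)=7. stock: 7 - 7 = 0. total_sold = 69
  Event 12 (return 6): 0 + 6 = 6
  Event 13 (restock 30): 6 + 30 = 36
  Event 14 (restock 27): 36 + 27 = 63
  Event 15 (sale 20): sell min(20,63)=20. stock: 63 - 20 = 43. total_sold = 89
  Event 16 (sale 8): sell min(8,43)=8. stock: 43 - 8 = 35. total_sold = 97
Final: stock = 35, total_sold = 97

Checking against threshold 7:
  After event 1: stock=38 > 7
  After event 2: stock=25 > 7
  After event 3: stock=48 > 7
  After event 4: stock=34 > 7
  After event 5: stock=35 > 7
  After event 6: stock=32 > 7
  After event 7: stock=7 <= 7 -> ALERT
  After event 8: stock=14 > 7
  After event 9: stock=12 > 7
  After event 10: stock=7 <= 7 -> ALERT
  After event 11: stock=0 <= 7 -> ALERT
  After event 12: stock=6 <= 7 -> ALERT
  After event 13: stock=36 > 7
  After event 14: stock=63 > 7
  After event 15: stock=43 > 7
  After event 16: stock=35 > 7
Alert events: [7, 10, 11, 12]. Count = 4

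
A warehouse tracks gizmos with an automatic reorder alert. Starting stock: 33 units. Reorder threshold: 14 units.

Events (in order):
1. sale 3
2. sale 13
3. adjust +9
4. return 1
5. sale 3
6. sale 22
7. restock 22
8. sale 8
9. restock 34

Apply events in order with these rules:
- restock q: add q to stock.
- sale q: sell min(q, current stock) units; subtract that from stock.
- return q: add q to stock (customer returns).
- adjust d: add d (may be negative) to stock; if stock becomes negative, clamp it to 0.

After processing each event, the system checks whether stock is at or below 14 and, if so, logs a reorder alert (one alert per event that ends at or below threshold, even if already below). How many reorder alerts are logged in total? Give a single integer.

Answer: 1

Derivation:
Processing events:
Start: stock = 33
  Event 1 (sale 3): sell min(3,33)=3. stock: 33 - 3 = 30. total_sold = 3
  Event 2 (sale 13): sell min(13,30)=13. stock: 30 - 13 = 17. total_sold = 16
  Event 3 (adjust +9): 17 + 9 = 26
  Event 4 (return 1): 26 + 1 = 27
  Event 5 (sale 3): sell min(3,27)=3. stock: 27 - 3 = 24. total_sold = 19
  Event 6 (sale 22): sell min(22,24)=22. stock: 24 - 22 = 2. total_sold = 41
  Event 7 (restock 22): 2 + 22 = 24
  Event 8 (sale 8): sell min(8,24)=8. stock: 24 - 8 = 16. total_sold = 49
  Event 9 (restock 34): 16 + 34 = 50
Final: stock = 50, total_sold = 49

Checking against threshold 14:
  After event 1: stock=30 > 14
  After event 2: stock=17 > 14
  After event 3: stock=26 > 14
  After event 4: stock=27 > 14
  After event 5: stock=24 > 14
  After event 6: stock=2 <= 14 -> ALERT
  After event 7: stock=24 > 14
  After event 8: stock=16 > 14
  After event 9: stock=50 > 14
Alert events: [6]. Count = 1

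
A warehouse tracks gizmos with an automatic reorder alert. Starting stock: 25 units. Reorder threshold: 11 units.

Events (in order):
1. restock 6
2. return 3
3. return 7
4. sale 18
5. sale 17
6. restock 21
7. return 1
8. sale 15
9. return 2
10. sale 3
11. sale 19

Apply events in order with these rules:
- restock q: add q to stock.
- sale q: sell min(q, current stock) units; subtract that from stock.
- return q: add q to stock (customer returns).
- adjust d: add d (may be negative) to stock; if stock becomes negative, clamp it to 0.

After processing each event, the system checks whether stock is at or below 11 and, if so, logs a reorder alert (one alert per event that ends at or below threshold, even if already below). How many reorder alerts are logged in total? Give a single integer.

Processing events:
Start: stock = 25
  Event 1 (restock 6): 25 + 6 = 31
  Event 2 (return 3): 31 + 3 = 34
  Event 3 (return 7): 34 + 7 = 41
  Event 4 (sale 18): sell min(18,41)=18. stock: 41 - 18 = 23. total_sold = 18
  Event 5 (sale 17): sell min(17,23)=17. stock: 23 - 17 = 6. total_sold = 35
  Event 6 (restock 21): 6 + 21 = 27
  Event 7 (return 1): 27 + 1 = 28
  Event 8 (sale 15): sell min(15,28)=15. stock: 28 - 15 = 13. total_sold = 50
  Event 9 (return 2): 13 + 2 = 15
  Event 10 (sale 3): sell min(3,15)=3. stock: 15 - 3 = 12. total_sold = 53
  Event 11 (sale 19): sell min(19,12)=12. stock: 12 - 12 = 0. total_sold = 65
Final: stock = 0, total_sold = 65

Checking against threshold 11:
  After event 1: stock=31 > 11
  After event 2: stock=34 > 11
  After event 3: stock=41 > 11
  After event 4: stock=23 > 11
  After event 5: stock=6 <= 11 -> ALERT
  After event 6: stock=27 > 11
  After event 7: stock=28 > 11
  After event 8: stock=13 > 11
  After event 9: stock=15 > 11
  After event 10: stock=12 > 11
  After event 11: stock=0 <= 11 -> ALERT
Alert events: [5, 11]. Count = 2

Answer: 2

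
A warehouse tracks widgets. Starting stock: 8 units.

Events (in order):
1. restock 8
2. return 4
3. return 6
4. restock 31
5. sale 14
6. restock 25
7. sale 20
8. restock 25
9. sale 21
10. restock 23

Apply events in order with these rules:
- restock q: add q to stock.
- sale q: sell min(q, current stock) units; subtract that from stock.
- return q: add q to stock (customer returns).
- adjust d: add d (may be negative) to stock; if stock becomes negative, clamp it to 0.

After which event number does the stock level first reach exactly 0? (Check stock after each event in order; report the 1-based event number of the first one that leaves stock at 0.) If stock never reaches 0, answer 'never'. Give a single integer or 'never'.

Processing events:
Start: stock = 8
  Event 1 (restock 8): 8 + 8 = 16
  Event 2 (return 4): 16 + 4 = 20
  Event 3 (return 6): 20 + 6 = 26
  Event 4 (restock 31): 26 + 31 = 57
  Event 5 (sale 14): sell min(14,57)=14. stock: 57 - 14 = 43. total_sold = 14
  Event 6 (restock 25): 43 + 25 = 68
  Event 7 (sale 20): sell min(20,68)=20. stock: 68 - 20 = 48. total_sold = 34
  Event 8 (restock 25): 48 + 25 = 73
  Event 9 (sale 21): sell min(21,73)=21. stock: 73 - 21 = 52. total_sold = 55
  Event 10 (restock 23): 52 + 23 = 75
Final: stock = 75, total_sold = 55

Stock never reaches 0.

Answer: never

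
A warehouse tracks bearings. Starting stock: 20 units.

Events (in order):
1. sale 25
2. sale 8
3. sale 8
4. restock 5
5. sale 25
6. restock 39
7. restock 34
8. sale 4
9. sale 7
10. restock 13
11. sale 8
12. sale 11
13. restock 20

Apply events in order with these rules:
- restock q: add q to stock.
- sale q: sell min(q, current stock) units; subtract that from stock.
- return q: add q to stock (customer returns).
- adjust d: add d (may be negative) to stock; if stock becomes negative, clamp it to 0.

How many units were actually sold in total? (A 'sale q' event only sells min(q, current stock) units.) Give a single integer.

Processing events:
Start: stock = 20
  Event 1 (sale 25): sell min(25,20)=20. stock: 20 - 20 = 0. total_sold = 20
  Event 2 (sale 8): sell min(8,0)=0. stock: 0 - 0 = 0. total_sold = 20
  Event 3 (sale 8): sell min(8,0)=0. stock: 0 - 0 = 0. total_sold = 20
  Event 4 (restock 5): 0 + 5 = 5
  Event 5 (sale 25): sell min(25,5)=5. stock: 5 - 5 = 0. total_sold = 25
  Event 6 (restock 39): 0 + 39 = 39
  Event 7 (restock 34): 39 + 34 = 73
  Event 8 (sale 4): sell min(4,73)=4. stock: 73 - 4 = 69. total_sold = 29
  Event 9 (sale 7): sell min(7,69)=7. stock: 69 - 7 = 62. total_sold = 36
  Event 10 (restock 13): 62 + 13 = 75
  Event 11 (sale 8): sell min(8,75)=8. stock: 75 - 8 = 67. total_sold = 44
  Event 12 (sale 11): sell min(11,67)=11. stock: 67 - 11 = 56. total_sold = 55
  Event 13 (restock 20): 56 + 20 = 76
Final: stock = 76, total_sold = 55

Answer: 55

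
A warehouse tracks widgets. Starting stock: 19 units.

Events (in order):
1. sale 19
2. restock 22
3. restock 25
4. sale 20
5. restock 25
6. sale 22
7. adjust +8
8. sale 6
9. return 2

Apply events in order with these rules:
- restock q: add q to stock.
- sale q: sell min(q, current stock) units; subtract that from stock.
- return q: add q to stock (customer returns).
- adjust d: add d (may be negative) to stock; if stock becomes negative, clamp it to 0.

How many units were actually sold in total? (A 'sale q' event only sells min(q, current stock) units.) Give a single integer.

Answer: 67

Derivation:
Processing events:
Start: stock = 19
  Event 1 (sale 19): sell min(19,19)=19. stock: 19 - 19 = 0. total_sold = 19
  Event 2 (restock 22): 0 + 22 = 22
  Event 3 (restock 25): 22 + 25 = 47
  Event 4 (sale 20): sell min(20,47)=20. stock: 47 - 20 = 27. total_sold = 39
  Event 5 (restock 25): 27 + 25 = 52
  Event 6 (sale 22): sell min(22,52)=22. stock: 52 - 22 = 30. total_sold = 61
  Event 7 (adjust +8): 30 + 8 = 38
  Event 8 (sale 6): sell min(6,38)=6. stock: 38 - 6 = 32. total_sold = 67
  Event 9 (return 2): 32 + 2 = 34
Final: stock = 34, total_sold = 67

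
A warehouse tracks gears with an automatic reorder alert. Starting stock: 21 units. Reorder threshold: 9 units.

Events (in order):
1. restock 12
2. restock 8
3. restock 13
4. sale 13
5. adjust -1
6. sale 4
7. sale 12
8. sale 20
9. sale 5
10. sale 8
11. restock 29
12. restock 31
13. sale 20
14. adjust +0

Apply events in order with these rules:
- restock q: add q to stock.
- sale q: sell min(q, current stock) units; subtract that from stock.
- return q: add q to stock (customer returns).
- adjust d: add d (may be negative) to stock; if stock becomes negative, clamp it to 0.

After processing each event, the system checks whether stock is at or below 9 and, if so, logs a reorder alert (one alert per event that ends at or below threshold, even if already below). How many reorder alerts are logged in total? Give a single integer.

Processing events:
Start: stock = 21
  Event 1 (restock 12): 21 + 12 = 33
  Event 2 (restock 8): 33 + 8 = 41
  Event 3 (restock 13): 41 + 13 = 54
  Event 4 (sale 13): sell min(13,54)=13. stock: 54 - 13 = 41. total_sold = 13
  Event 5 (adjust -1): 41 + -1 = 40
  Event 6 (sale 4): sell min(4,40)=4. stock: 40 - 4 = 36. total_sold = 17
  Event 7 (sale 12): sell min(12,36)=12. stock: 36 - 12 = 24. total_sold = 29
  Event 8 (sale 20): sell min(20,24)=20. stock: 24 - 20 = 4. total_sold = 49
  Event 9 (sale 5): sell min(5,4)=4. stock: 4 - 4 = 0. total_sold = 53
  Event 10 (sale 8): sell min(8,0)=0. stock: 0 - 0 = 0. total_sold = 53
  Event 11 (restock 29): 0 + 29 = 29
  Event 12 (restock 31): 29 + 31 = 60
  Event 13 (sale 20): sell min(20,60)=20. stock: 60 - 20 = 40. total_sold = 73
  Event 14 (adjust +0): 40 + 0 = 40
Final: stock = 40, total_sold = 73

Checking against threshold 9:
  After event 1: stock=33 > 9
  After event 2: stock=41 > 9
  After event 3: stock=54 > 9
  After event 4: stock=41 > 9
  After event 5: stock=40 > 9
  After event 6: stock=36 > 9
  After event 7: stock=24 > 9
  After event 8: stock=4 <= 9 -> ALERT
  After event 9: stock=0 <= 9 -> ALERT
  After event 10: stock=0 <= 9 -> ALERT
  After event 11: stock=29 > 9
  After event 12: stock=60 > 9
  After event 13: stock=40 > 9
  After event 14: stock=40 > 9
Alert events: [8, 9, 10]. Count = 3

Answer: 3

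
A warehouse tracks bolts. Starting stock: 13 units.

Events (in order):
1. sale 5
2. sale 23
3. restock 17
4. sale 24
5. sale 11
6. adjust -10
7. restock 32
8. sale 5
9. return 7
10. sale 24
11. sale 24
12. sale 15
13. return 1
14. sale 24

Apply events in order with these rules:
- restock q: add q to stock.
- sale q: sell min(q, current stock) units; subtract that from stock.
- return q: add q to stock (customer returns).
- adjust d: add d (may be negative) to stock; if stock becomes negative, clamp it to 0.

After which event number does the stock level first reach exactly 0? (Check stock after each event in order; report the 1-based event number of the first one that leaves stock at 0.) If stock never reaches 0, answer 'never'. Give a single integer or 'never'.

Processing events:
Start: stock = 13
  Event 1 (sale 5): sell min(5,13)=5. stock: 13 - 5 = 8. total_sold = 5
  Event 2 (sale 23): sell min(23,8)=8. stock: 8 - 8 = 0. total_sold = 13
  Event 3 (restock 17): 0 + 17 = 17
  Event 4 (sale 24): sell min(24,17)=17. stock: 17 - 17 = 0. total_sold = 30
  Event 5 (sale 11): sell min(11,0)=0. stock: 0 - 0 = 0. total_sold = 30
  Event 6 (adjust -10): 0 + -10 = 0 (clamped to 0)
  Event 7 (restock 32): 0 + 32 = 32
  Event 8 (sale 5): sell min(5,32)=5. stock: 32 - 5 = 27. total_sold = 35
  Event 9 (return 7): 27 + 7 = 34
  Event 10 (sale 24): sell min(24,34)=24. stock: 34 - 24 = 10. total_sold = 59
  Event 11 (sale 24): sell min(24,10)=10. stock: 10 - 10 = 0. total_sold = 69
  Event 12 (sale 15): sell min(15,0)=0. stock: 0 - 0 = 0. total_sold = 69
  Event 13 (return 1): 0 + 1 = 1
  Event 14 (sale 24): sell min(24,1)=1. stock: 1 - 1 = 0. total_sold = 70
Final: stock = 0, total_sold = 70

First zero at event 2.

Answer: 2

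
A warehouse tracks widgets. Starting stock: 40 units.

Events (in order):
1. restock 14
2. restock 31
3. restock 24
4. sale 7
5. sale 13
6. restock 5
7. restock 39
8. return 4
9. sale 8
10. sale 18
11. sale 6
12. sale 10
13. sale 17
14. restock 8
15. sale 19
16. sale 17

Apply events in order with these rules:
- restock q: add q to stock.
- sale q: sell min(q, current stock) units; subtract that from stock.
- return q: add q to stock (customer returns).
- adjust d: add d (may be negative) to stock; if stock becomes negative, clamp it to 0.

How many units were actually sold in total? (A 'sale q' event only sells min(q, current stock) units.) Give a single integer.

Answer: 115

Derivation:
Processing events:
Start: stock = 40
  Event 1 (restock 14): 40 + 14 = 54
  Event 2 (restock 31): 54 + 31 = 85
  Event 3 (restock 24): 85 + 24 = 109
  Event 4 (sale 7): sell min(7,109)=7. stock: 109 - 7 = 102. total_sold = 7
  Event 5 (sale 13): sell min(13,102)=13. stock: 102 - 13 = 89. total_sold = 20
  Event 6 (restock 5): 89 + 5 = 94
  Event 7 (restock 39): 94 + 39 = 133
  Event 8 (return 4): 133 + 4 = 137
  Event 9 (sale 8): sell min(8,137)=8. stock: 137 - 8 = 129. total_sold = 28
  Event 10 (sale 18): sell min(18,129)=18. stock: 129 - 18 = 111. total_sold = 46
  Event 11 (sale 6): sell min(6,111)=6. stock: 111 - 6 = 105. total_sold = 52
  Event 12 (sale 10): sell min(10,105)=10. stock: 105 - 10 = 95. total_sold = 62
  Event 13 (sale 17): sell min(17,95)=17. stock: 95 - 17 = 78. total_sold = 79
  Event 14 (restock 8): 78 + 8 = 86
  Event 15 (sale 19): sell min(19,86)=19. stock: 86 - 19 = 67. total_sold = 98
  Event 16 (sale 17): sell min(17,67)=17. stock: 67 - 17 = 50. total_sold = 115
Final: stock = 50, total_sold = 115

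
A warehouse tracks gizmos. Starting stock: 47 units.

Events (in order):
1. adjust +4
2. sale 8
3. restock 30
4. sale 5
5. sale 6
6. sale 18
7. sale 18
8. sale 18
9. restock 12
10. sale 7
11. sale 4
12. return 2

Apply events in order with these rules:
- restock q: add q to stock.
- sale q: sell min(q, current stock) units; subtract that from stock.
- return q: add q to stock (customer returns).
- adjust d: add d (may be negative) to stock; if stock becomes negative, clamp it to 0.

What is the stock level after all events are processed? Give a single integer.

Answer: 11

Derivation:
Processing events:
Start: stock = 47
  Event 1 (adjust +4): 47 + 4 = 51
  Event 2 (sale 8): sell min(8,51)=8. stock: 51 - 8 = 43. total_sold = 8
  Event 3 (restock 30): 43 + 30 = 73
  Event 4 (sale 5): sell min(5,73)=5. stock: 73 - 5 = 68. total_sold = 13
  Event 5 (sale 6): sell min(6,68)=6. stock: 68 - 6 = 62. total_sold = 19
  Event 6 (sale 18): sell min(18,62)=18. stock: 62 - 18 = 44. total_sold = 37
  Event 7 (sale 18): sell min(18,44)=18. stock: 44 - 18 = 26. total_sold = 55
  Event 8 (sale 18): sell min(18,26)=18. stock: 26 - 18 = 8. total_sold = 73
  Event 9 (restock 12): 8 + 12 = 20
  Event 10 (sale 7): sell min(7,20)=7. stock: 20 - 7 = 13. total_sold = 80
  Event 11 (sale 4): sell min(4,13)=4. stock: 13 - 4 = 9. total_sold = 84
  Event 12 (return 2): 9 + 2 = 11
Final: stock = 11, total_sold = 84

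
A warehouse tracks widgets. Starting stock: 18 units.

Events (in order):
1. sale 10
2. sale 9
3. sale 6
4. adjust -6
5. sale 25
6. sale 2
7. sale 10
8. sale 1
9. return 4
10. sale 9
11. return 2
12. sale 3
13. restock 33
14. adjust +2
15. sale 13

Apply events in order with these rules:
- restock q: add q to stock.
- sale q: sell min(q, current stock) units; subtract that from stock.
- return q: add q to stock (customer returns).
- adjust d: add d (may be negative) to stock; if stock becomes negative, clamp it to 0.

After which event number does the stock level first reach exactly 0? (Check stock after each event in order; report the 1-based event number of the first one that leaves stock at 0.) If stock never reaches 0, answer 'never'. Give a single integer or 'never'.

Answer: 2

Derivation:
Processing events:
Start: stock = 18
  Event 1 (sale 10): sell min(10,18)=10. stock: 18 - 10 = 8. total_sold = 10
  Event 2 (sale 9): sell min(9,8)=8. stock: 8 - 8 = 0. total_sold = 18
  Event 3 (sale 6): sell min(6,0)=0. stock: 0 - 0 = 0. total_sold = 18
  Event 4 (adjust -6): 0 + -6 = 0 (clamped to 0)
  Event 5 (sale 25): sell min(25,0)=0. stock: 0 - 0 = 0. total_sold = 18
  Event 6 (sale 2): sell min(2,0)=0. stock: 0 - 0 = 0. total_sold = 18
  Event 7 (sale 10): sell min(10,0)=0. stock: 0 - 0 = 0. total_sold = 18
  Event 8 (sale 1): sell min(1,0)=0. stock: 0 - 0 = 0. total_sold = 18
  Event 9 (return 4): 0 + 4 = 4
  Event 10 (sale 9): sell min(9,4)=4. stock: 4 - 4 = 0. total_sold = 22
  Event 11 (return 2): 0 + 2 = 2
  Event 12 (sale 3): sell min(3,2)=2. stock: 2 - 2 = 0. total_sold = 24
  Event 13 (restock 33): 0 + 33 = 33
  Event 14 (adjust +2): 33 + 2 = 35
  Event 15 (sale 13): sell min(13,35)=13. stock: 35 - 13 = 22. total_sold = 37
Final: stock = 22, total_sold = 37

First zero at event 2.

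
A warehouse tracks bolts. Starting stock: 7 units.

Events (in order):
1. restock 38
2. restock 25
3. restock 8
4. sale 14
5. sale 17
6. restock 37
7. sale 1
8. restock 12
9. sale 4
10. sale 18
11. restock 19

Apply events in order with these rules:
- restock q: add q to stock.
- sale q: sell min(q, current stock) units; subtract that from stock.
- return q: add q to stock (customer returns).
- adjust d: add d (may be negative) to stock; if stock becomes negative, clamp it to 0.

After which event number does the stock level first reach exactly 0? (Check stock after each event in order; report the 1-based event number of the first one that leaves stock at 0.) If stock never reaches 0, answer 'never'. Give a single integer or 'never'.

Answer: never

Derivation:
Processing events:
Start: stock = 7
  Event 1 (restock 38): 7 + 38 = 45
  Event 2 (restock 25): 45 + 25 = 70
  Event 3 (restock 8): 70 + 8 = 78
  Event 4 (sale 14): sell min(14,78)=14. stock: 78 - 14 = 64. total_sold = 14
  Event 5 (sale 17): sell min(17,64)=17. stock: 64 - 17 = 47. total_sold = 31
  Event 6 (restock 37): 47 + 37 = 84
  Event 7 (sale 1): sell min(1,84)=1. stock: 84 - 1 = 83. total_sold = 32
  Event 8 (restock 12): 83 + 12 = 95
  Event 9 (sale 4): sell min(4,95)=4. stock: 95 - 4 = 91. total_sold = 36
  Event 10 (sale 18): sell min(18,91)=18. stock: 91 - 18 = 73. total_sold = 54
  Event 11 (restock 19): 73 + 19 = 92
Final: stock = 92, total_sold = 54

Stock never reaches 0.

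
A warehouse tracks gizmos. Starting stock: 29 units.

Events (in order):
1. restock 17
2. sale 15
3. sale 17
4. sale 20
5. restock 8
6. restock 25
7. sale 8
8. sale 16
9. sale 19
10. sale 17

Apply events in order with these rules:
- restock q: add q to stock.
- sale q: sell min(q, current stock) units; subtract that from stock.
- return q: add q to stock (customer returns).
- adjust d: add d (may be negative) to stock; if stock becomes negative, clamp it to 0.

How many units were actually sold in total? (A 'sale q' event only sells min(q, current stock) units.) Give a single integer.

Answer: 79

Derivation:
Processing events:
Start: stock = 29
  Event 1 (restock 17): 29 + 17 = 46
  Event 2 (sale 15): sell min(15,46)=15. stock: 46 - 15 = 31. total_sold = 15
  Event 3 (sale 17): sell min(17,31)=17. stock: 31 - 17 = 14. total_sold = 32
  Event 4 (sale 20): sell min(20,14)=14. stock: 14 - 14 = 0. total_sold = 46
  Event 5 (restock 8): 0 + 8 = 8
  Event 6 (restock 25): 8 + 25 = 33
  Event 7 (sale 8): sell min(8,33)=8. stock: 33 - 8 = 25. total_sold = 54
  Event 8 (sale 16): sell min(16,25)=16. stock: 25 - 16 = 9. total_sold = 70
  Event 9 (sale 19): sell min(19,9)=9. stock: 9 - 9 = 0. total_sold = 79
  Event 10 (sale 17): sell min(17,0)=0. stock: 0 - 0 = 0. total_sold = 79
Final: stock = 0, total_sold = 79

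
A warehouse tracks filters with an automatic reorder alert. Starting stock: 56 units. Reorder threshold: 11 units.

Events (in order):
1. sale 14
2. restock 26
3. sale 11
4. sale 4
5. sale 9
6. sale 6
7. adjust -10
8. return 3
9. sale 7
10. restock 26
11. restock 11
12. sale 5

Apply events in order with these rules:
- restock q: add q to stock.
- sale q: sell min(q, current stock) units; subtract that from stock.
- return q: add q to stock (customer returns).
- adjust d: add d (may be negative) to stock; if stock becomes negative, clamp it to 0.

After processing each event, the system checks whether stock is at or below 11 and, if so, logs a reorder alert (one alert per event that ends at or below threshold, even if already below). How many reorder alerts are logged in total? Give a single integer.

Processing events:
Start: stock = 56
  Event 1 (sale 14): sell min(14,56)=14. stock: 56 - 14 = 42. total_sold = 14
  Event 2 (restock 26): 42 + 26 = 68
  Event 3 (sale 11): sell min(11,68)=11. stock: 68 - 11 = 57. total_sold = 25
  Event 4 (sale 4): sell min(4,57)=4. stock: 57 - 4 = 53. total_sold = 29
  Event 5 (sale 9): sell min(9,53)=9. stock: 53 - 9 = 44. total_sold = 38
  Event 6 (sale 6): sell min(6,44)=6. stock: 44 - 6 = 38. total_sold = 44
  Event 7 (adjust -10): 38 + -10 = 28
  Event 8 (return 3): 28 + 3 = 31
  Event 9 (sale 7): sell min(7,31)=7. stock: 31 - 7 = 24. total_sold = 51
  Event 10 (restock 26): 24 + 26 = 50
  Event 11 (restock 11): 50 + 11 = 61
  Event 12 (sale 5): sell min(5,61)=5. stock: 61 - 5 = 56. total_sold = 56
Final: stock = 56, total_sold = 56

Checking against threshold 11:
  After event 1: stock=42 > 11
  After event 2: stock=68 > 11
  After event 3: stock=57 > 11
  After event 4: stock=53 > 11
  After event 5: stock=44 > 11
  After event 6: stock=38 > 11
  After event 7: stock=28 > 11
  After event 8: stock=31 > 11
  After event 9: stock=24 > 11
  After event 10: stock=50 > 11
  After event 11: stock=61 > 11
  After event 12: stock=56 > 11
Alert events: []. Count = 0

Answer: 0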